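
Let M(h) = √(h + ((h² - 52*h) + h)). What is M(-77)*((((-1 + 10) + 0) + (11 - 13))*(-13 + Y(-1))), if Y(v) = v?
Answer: -98*√9779 ≈ -9691.1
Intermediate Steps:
M(h) = √(h² - 50*h) (M(h) = √(h + (h² - 51*h)) = √(h² - 50*h))
M(-77)*((((-1 + 10) + 0) + (11 - 13))*(-13 + Y(-1))) = √(-77*(-50 - 77))*((((-1 + 10) + 0) + (11 - 13))*(-13 - 1)) = √(-77*(-127))*(((9 + 0) - 2)*(-14)) = √9779*((9 - 2)*(-14)) = √9779*(7*(-14)) = √9779*(-98) = -98*√9779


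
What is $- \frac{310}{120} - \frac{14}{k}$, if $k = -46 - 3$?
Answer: $- \frac{193}{84} \approx -2.2976$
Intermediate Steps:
$k = -49$
$- \frac{310}{120} - \frac{14}{k} = - \frac{310}{120} - \frac{14}{-49} = \left(-310\right) \frac{1}{120} - - \frac{2}{7} = - \frac{31}{12} + \frac{2}{7} = - \frac{193}{84}$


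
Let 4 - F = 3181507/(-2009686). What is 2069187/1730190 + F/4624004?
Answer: 849392715903111/710235130709720 ≈ 1.1959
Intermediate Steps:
F = 1602893/287098 (F = 4 - 3181507/(-2009686) = 4 - 3181507*(-1)/2009686 = 4 - 1*(-454501/287098) = 4 + 454501/287098 = 1602893/287098 ≈ 5.5831)
2069187/1730190 + F/4624004 = 2069187/1730190 + (1602893/287098)/4624004 = 2069187*(1/1730190) + (1602893/287098)*(1/4624004) = 689729/576730 + 1602893/1327542300392 = 849392715903111/710235130709720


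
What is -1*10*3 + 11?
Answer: -19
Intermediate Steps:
-1*10*3 + 11 = -10*3 + 11 = -30 + 11 = -19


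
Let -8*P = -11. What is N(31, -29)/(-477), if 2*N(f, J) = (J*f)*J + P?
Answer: -208579/7632 ≈ -27.330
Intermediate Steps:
P = 11/8 (P = -⅛*(-11) = 11/8 ≈ 1.3750)
N(f, J) = 11/16 + f*J²/2 (N(f, J) = ((J*f)*J + 11/8)/2 = (f*J² + 11/8)/2 = (11/8 + f*J²)/2 = 11/16 + f*J²/2)
N(31, -29)/(-477) = (11/16 + (½)*31*(-29)²)/(-477) = (11/16 + (½)*31*841)*(-1/477) = (11/16 + 26071/2)*(-1/477) = (208579/16)*(-1/477) = -208579/7632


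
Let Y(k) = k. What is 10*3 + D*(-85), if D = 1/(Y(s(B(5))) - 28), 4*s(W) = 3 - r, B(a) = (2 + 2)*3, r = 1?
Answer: 364/11 ≈ 33.091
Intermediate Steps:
B(a) = 12 (B(a) = 4*3 = 12)
s(W) = 1/2 (s(W) = (3 - 1*1)/4 = (3 - 1)/4 = (1/4)*2 = 1/2)
D = -2/55 (D = 1/(1/2 - 28) = 1/(-55/2) = -2/55 ≈ -0.036364)
10*3 + D*(-85) = 10*3 - 2/55*(-85) = 30 + 34/11 = 364/11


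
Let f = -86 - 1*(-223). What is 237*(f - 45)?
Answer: 21804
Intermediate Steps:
f = 137 (f = -86 + 223 = 137)
237*(f - 45) = 237*(137 - 45) = 237*92 = 21804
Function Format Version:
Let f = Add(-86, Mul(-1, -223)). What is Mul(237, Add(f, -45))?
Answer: 21804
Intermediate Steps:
f = 137 (f = Add(-86, 223) = 137)
Mul(237, Add(f, -45)) = Mul(237, Add(137, -45)) = Mul(237, 92) = 21804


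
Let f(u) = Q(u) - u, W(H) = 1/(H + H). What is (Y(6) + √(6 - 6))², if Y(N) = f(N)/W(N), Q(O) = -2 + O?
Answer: 576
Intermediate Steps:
W(H) = 1/(2*H)
f(u) = -2 (f(u) = (-2 + u) - u = -2)
Y(N) = -4*N (Y(N) = -2*2*N = -4*N)
(Y(6) + √(6 - 6))² = (-4*6 + √(6 - 6))² = (-24 + √0)² = (-24 + 0)² = (-24)² = 576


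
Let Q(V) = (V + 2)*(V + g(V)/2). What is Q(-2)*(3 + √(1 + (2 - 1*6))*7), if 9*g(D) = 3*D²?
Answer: 0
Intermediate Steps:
g(D) = D²/3 (g(D) = (3*D²)/9 = D²/3)
Q(V) = (2 + V)*(V + V²/6) (Q(V) = (V + 2)*(V + (V²/3)/2) = (2 + V)*(V + (V²/3)*(½)) = (2 + V)*(V + V²/6))
Q(-2)*(3 + √(1 + (2 - 1*6))*7) = ((⅙)*(-2)*(12 + (-2)² + 8*(-2)))*(3 + √(1 + (2 - 1*6))*7) = ((⅙)*(-2)*(12 + 4 - 16))*(3 + √(1 + (2 - 6))*7) = ((⅙)*(-2)*0)*(3 + √(1 - 4)*7) = 0*(3 + √(-3)*7) = 0*(3 + (I*√3)*7) = 0*(3 + 7*I*√3) = 0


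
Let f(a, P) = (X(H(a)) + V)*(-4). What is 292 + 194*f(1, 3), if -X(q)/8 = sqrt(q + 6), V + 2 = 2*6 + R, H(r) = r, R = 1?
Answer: -8244 + 6208*sqrt(7) ≈ 8180.8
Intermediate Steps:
V = 11 (V = -2 + (2*6 + 1) = -2 + (12 + 1) = -2 + 13 = 11)
X(q) = -8*sqrt(6 + q) (X(q) = -8*sqrt(q + 6) = -8*sqrt(6 + q))
f(a, P) = -44 + 32*sqrt(6 + a) (f(a, P) = (-8*sqrt(6 + a) + 11)*(-4) = (11 - 8*sqrt(6 + a))*(-4) = -44 + 32*sqrt(6 + a))
292 + 194*f(1, 3) = 292 + 194*(-44 + 32*sqrt(6 + 1)) = 292 + 194*(-44 + 32*sqrt(7)) = 292 + (-8536 + 6208*sqrt(7)) = -8244 + 6208*sqrt(7)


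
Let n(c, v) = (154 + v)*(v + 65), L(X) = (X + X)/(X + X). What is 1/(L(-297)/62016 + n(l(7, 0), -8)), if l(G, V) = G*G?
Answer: 62016/516097153 ≈ 0.00012016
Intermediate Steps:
l(G, V) = G²
L(X) = 1 (L(X) = (2*X)/((2*X)) = (2*X)*(1/(2*X)) = 1)
n(c, v) = (65 + v)*(154 + v) (n(c, v) = (154 + v)*(65 + v) = (65 + v)*(154 + v))
1/(L(-297)/62016 + n(l(7, 0), -8)) = 1/(1/62016 + (10010 + (-8)² + 219*(-8))) = 1/(1*(1/62016) + (10010 + 64 - 1752)) = 1/(1/62016 + 8322) = 1/(516097153/62016) = 62016/516097153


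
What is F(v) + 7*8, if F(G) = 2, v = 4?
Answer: 58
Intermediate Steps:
F(v) + 7*8 = 2 + 7*8 = 2 + 56 = 58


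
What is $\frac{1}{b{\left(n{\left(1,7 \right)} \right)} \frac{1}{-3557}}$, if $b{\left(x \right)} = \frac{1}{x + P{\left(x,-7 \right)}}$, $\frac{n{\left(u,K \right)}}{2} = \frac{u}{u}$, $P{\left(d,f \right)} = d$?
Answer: $-14228$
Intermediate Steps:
$n{\left(u,K \right)} = 2$ ($n{\left(u,K \right)} = 2 \frac{u}{u} = 2 \cdot 1 = 2$)
$b{\left(x \right)} = \frac{1}{2 x}$ ($b{\left(x \right)} = \frac{1}{x + x} = \frac{1}{2 x}$)
$\frac{1}{b{\left(n{\left(1,7 \right)} \right)} \frac{1}{-3557}} = \frac{1}{\frac{1}{2 \cdot 2} \frac{1}{-3557}} = \frac{1}{\frac{1}{2} \cdot \frac{1}{2} \left(- \frac{1}{3557}\right)} = \frac{1}{\frac{1}{4} \left(- \frac{1}{3557}\right)} = \frac{1}{- \frac{1}{14228}} = -14228$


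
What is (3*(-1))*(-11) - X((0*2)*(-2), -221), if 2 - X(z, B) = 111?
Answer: 142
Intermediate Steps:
X(z, B) = -109 (X(z, B) = 2 - 1*111 = 2 - 111 = -109)
(3*(-1))*(-11) - X((0*2)*(-2), -221) = (3*(-1))*(-11) - 1*(-109) = -3*(-11) + 109 = 33 + 109 = 142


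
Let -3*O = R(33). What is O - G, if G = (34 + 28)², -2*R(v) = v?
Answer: -7677/2 ≈ -3838.5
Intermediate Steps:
R(v) = -v/2
O = 11/2 (O = -(-1)*33/6 = -⅓*(-33/2) = 11/2 ≈ 5.5000)
G = 3844 (G = 62² = 3844)
O - G = 11/2 - 1*3844 = 11/2 - 3844 = -7677/2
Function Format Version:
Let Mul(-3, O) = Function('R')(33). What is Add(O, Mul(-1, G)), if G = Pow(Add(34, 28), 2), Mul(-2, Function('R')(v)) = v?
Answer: Rational(-7677, 2) ≈ -3838.5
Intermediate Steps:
Function('R')(v) = Mul(Rational(-1, 2), v)
O = Rational(11, 2) (O = Mul(Rational(-1, 3), Mul(Rational(-1, 2), 33)) = Mul(Rational(-1, 3), Rational(-33, 2)) = Rational(11, 2) ≈ 5.5000)
G = 3844 (G = Pow(62, 2) = 3844)
Add(O, Mul(-1, G)) = Add(Rational(11, 2), Mul(-1, 3844)) = Add(Rational(11, 2), -3844) = Rational(-7677, 2)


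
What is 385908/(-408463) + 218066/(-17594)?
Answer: -47930778955/3593249011 ≈ -13.339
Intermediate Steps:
385908/(-408463) + 218066/(-17594) = 385908*(-1/408463) + 218066*(-1/17594) = -385908/408463 - 109033/8797 = -47930778955/3593249011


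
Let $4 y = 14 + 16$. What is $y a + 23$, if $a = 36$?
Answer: $293$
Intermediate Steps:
$y = \frac{15}{2}$ ($y = \frac{14 + 16}{4} = \frac{1}{4} \cdot 30 = \frac{15}{2} \approx 7.5$)
$y a + 23 = \frac{15}{2} \cdot 36 + 23 = 270 + 23 = 293$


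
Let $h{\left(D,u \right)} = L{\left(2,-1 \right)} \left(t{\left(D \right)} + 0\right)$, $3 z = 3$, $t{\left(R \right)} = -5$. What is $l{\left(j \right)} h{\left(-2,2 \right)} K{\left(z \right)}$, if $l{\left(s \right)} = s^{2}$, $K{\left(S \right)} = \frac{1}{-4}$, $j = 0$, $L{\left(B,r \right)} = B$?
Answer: $0$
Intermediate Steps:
$z = 1$ ($z = \frac{1}{3} \cdot 3 = 1$)
$K{\left(S \right)} = - \frac{1}{4}$
$h{\left(D,u \right)} = -10$ ($h{\left(D,u \right)} = 2 \left(-5 + 0\right) = 2 \left(-5\right) = -10$)
$l{\left(j \right)} h{\left(-2,2 \right)} K{\left(z \right)} = 0^{2} \left(-10\right) \left(- \frac{1}{4}\right) = 0 \left(-10\right) \left(- \frac{1}{4}\right) = 0 \left(- \frac{1}{4}\right) = 0$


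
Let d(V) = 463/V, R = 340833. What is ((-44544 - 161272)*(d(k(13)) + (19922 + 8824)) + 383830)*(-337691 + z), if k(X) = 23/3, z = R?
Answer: -428424096013204/23 ≈ -1.8627e+13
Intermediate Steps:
z = 340833
k(X) = 23/3 (k(X) = 23*(⅓) = 23/3)
((-44544 - 161272)*(d(k(13)) + (19922 + 8824)) + 383830)*(-337691 + z) = ((-44544 - 161272)*(463/(23/3) + (19922 + 8824)) + 383830)*(-337691 + 340833) = (-205816*(463*(3/23) + 28746) + 383830)*3142 = (-205816*(1389/23 + 28746) + 383830)*3142 = (-205816*662547/23 + 383830)*3142 = (-136362773352/23 + 383830)*3142 = -136353945262/23*3142 = -428424096013204/23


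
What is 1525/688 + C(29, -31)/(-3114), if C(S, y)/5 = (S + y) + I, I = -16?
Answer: 267265/119024 ≈ 2.2455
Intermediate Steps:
C(S, y) = -80 + 5*S + 5*y (C(S, y) = 5*((S + y) - 16) = 5*(-16 + S + y) = -80 + 5*S + 5*y)
1525/688 + C(29, -31)/(-3114) = 1525/688 + (-80 + 5*29 + 5*(-31))/(-3114) = 1525*(1/688) + (-80 + 145 - 155)*(-1/3114) = 1525/688 - 90*(-1/3114) = 1525/688 + 5/173 = 267265/119024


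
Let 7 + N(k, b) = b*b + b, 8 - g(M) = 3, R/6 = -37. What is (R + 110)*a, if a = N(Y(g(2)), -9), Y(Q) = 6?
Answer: -7280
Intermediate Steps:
R = -222 (R = 6*(-37) = -222)
g(M) = 5 (g(M) = 8 - 1*3 = 8 - 3 = 5)
N(k, b) = -7 + b + b² (N(k, b) = -7 + (b*b + b) = -7 + (b² + b) = -7 + (b + b²) = -7 + b + b²)
a = 65 (a = -7 - 9 + (-9)² = -7 - 9 + 81 = 65)
(R + 110)*a = (-222 + 110)*65 = -112*65 = -7280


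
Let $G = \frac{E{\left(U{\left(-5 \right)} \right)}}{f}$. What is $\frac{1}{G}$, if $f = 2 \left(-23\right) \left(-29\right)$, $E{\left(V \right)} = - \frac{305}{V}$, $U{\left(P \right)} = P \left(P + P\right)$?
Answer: $- \frac{13340}{61} \approx -218.69$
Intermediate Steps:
$U{\left(P \right)} = 2 P^{2}$ ($U{\left(P \right)} = P 2 P = 2 P^{2}$)
$f = 1334$ ($f = \left(-46\right) \left(-29\right) = 1334$)
$G = - \frac{61}{13340}$ ($G = \frac{\left(-305\right) \frac{1}{2 \left(-5\right)^{2}}}{1334} = - \frac{305}{2 \cdot 25} \cdot \frac{1}{1334} = - \frac{305}{50} \cdot \frac{1}{1334} = \left(-305\right) \frac{1}{50} \cdot \frac{1}{1334} = \left(- \frac{61}{10}\right) \frac{1}{1334} = - \frac{61}{13340} \approx -0.0045727$)
$\frac{1}{G} = \frac{1}{- \frac{61}{13340}} = - \frac{13340}{61}$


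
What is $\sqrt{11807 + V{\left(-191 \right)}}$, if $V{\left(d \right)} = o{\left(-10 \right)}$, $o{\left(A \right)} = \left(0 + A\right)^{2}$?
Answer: $63 \sqrt{3} \approx 109.12$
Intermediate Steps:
$o{\left(A \right)} = A^{2}$
$V{\left(d \right)} = 100$ ($V{\left(d \right)} = \left(-10\right)^{2} = 100$)
$\sqrt{11807 + V{\left(-191 \right)}} = \sqrt{11807 + 100} = \sqrt{11907} = 63 \sqrt{3}$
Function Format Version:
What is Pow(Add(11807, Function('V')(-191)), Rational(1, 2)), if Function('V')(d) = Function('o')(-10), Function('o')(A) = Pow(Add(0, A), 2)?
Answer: Mul(63, Pow(3, Rational(1, 2))) ≈ 109.12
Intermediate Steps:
Function('o')(A) = Pow(A, 2)
Function('V')(d) = 100 (Function('V')(d) = Pow(-10, 2) = 100)
Pow(Add(11807, Function('V')(-191)), Rational(1, 2)) = Pow(Add(11807, 100), Rational(1, 2)) = Pow(11907, Rational(1, 2)) = Mul(63, Pow(3, Rational(1, 2)))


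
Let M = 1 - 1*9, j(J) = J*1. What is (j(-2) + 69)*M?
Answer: -536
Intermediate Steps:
j(J) = J
M = -8 (M = 1 - 9 = -8)
(j(-2) + 69)*M = (-2 + 69)*(-8) = 67*(-8) = -536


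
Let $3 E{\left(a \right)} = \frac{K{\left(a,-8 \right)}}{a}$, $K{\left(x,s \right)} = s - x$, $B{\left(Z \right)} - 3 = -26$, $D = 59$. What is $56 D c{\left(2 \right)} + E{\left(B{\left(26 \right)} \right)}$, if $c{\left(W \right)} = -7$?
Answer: $- \frac{531949}{23} \approx -23128.0$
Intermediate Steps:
$B{\left(Z \right)} = -23$ ($B{\left(Z \right)} = 3 - 26 = -23$)
$E{\left(a \right)} = \frac{-8 - a}{3 a}$ ($E{\left(a \right)} = \frac{\left(-8 - a\right) \frac{1}{a}}{3} = \frac{\frac{1}{a} \left(-8 - a\right)}{3} = \frac{-8 - a}{3 a}$)
$56 D c{\left(2 \right)} + E{\left(B{\left(26 \right)} \right)} = 56 \cdot 59 \left(-7\right) + \frac{-8 - -23}{3 \left(-23\right)} = 3304 \left(-7\right) + \frac{1}{3} \left(- \frac{1}{23}\right) \left(-8 + 23\right) = -23128 + \frac{1}{3} \left(- \frac{1}{23}\right) 15 = -23128 - \frac{5}{23} = - \frac{531949}{23}$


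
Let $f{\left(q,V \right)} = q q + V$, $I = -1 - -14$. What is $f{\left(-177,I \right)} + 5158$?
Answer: $36500$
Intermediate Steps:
$I = 13$ ($I = -1 + 14 = 13$)
$f{\left(q,V \right)} = V + q^{2}$ ($f{\left(q,V \right)} = q^{2} + V = V + q^{2}$)
$f{\left(-177,I \right)} + 5158 = \left(13 + \left(-177\right)^{2}\right) + 5158 = \left(13 + 31329\right) + 5158 = 31342 + 5158 = 36500$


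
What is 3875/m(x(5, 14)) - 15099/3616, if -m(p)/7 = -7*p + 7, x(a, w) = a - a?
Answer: -14751851/177184 ≈ -83.257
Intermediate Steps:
x(a, w) = 0
m(p) = -49 + 49*p (m(p) = -7*(-7*p + 7) = -7*(7 - 7*p) = -49 + 49*p)
3875/m(x(5, 14)) - 15099/3616 = 3875/(-49 + 49*0) - 15099/3616 = 3875/(-49 + 0) - 15099*1/3616 = 3875/(-49) - 15099/3616 = 3875*(-1/49) - 15099/3616 = -3875/49 - 15099/3616 = -14751851/177184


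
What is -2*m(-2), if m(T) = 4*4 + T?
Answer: -28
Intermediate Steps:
m(T) = 16 + T
-2*m(-2) = -2*(16 - 2) = -2*14 = -28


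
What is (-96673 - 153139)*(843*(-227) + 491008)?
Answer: -74855416364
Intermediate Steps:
(-96673 - 153139)*(843*(-227) + 491008) = -249812*(-191361 + 491008) = -249812*299647 = -74855416364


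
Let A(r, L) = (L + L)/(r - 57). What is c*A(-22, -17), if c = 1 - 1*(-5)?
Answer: 204/79 ≈ 2.5823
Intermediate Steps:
c = 6 (c = 1 + 5 = 6)
A(r, L) = 2*L/(-57 + r) (A(r, L) = (2*L)/(-57 + r) = 2*L/(-57 + r))
c*A(-22, -17) = 6*(2*(-17)/(-57 - 22)) = 6*(2*(-17)/(-79)) = 6*(2*(-17)*(-1/79)) = 6*(34/79) = 204/79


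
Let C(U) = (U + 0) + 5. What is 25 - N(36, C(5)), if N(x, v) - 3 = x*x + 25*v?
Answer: -1524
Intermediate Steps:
C(U) = 5 + U (C(U) = U + 5 = 5 + U)
N(x, v) = 3 + x² + 25*v (N(x, v) = 3 + (x*x + 25*v) = 3 + (x² + 25*v) = 3 + x² + 25*v)
25 - N(36, C(5)) = 25 - (3 + 36² + 25*(5 + 5)) = 25 - (3 + 1296 + 25*10) = 25 - (3 + 1296 + 250) = 25 - 1*1549 = 25 - 1549 = -1524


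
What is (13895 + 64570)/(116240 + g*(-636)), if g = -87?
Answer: 78465/171572 ≈ 0.45733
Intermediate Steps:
(13895 + 64570)/(116240 + g*(-636)) = (13895 + 64570)/(116240 - 87*(-636)) = 78465/(116240 + 55332) = 78465/171572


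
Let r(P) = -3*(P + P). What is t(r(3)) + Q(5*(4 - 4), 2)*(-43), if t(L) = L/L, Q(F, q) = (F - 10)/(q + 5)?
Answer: 437/7 ≈ 62.429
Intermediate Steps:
Q(F, q) = (-10 + F)/(5 + q)
r(P) = -6*P
t(L) = 1
t(r(3)) + Q(5*(4 - 4), 2)*(-43) = 1 + ((-10 + 5*(4 - 4))/(5 + 2))*(-43) = 1 + ((-10 + 5*0)/7)*(-43) = 1 + ((-10 + 0)/7)*(-43) = 1 + ((⅐)*(-10))*(-43) = 1 - 10/7*(-43) = 1 + 430/7 = 437/7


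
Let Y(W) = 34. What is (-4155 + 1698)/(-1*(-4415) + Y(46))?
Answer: -819/1483 ≈ -0.55226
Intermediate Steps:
(-4155 + 1698)/(-1*(-4415) + Y(46)) = (-4155 + 1698)/(-1*(-4415) + 34) = -2457/(4415 + 34) = -2457/4449 = -2457*1/4449 = -819/1483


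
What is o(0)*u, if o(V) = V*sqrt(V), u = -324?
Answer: 0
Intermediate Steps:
o(V) = V**(3/2)
o(0)*u = 0**(3/2)*(-324) = 0*(-324) = 0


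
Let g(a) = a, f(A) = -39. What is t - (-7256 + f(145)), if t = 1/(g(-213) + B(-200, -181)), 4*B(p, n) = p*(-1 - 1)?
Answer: 824334/113 ≈ 7295.0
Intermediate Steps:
B(p, n) = -p/2 (B(p, n) = (p*(-1 - 1))/4 = (p*(-2))/4 = (-2*p)/4 = -p/2)
t = -1/113 (t = 1/(-213 - ½*(-200)) = 1/(-213 + 100) = 1/(-113) = -1/113 ≈ -0.0088496)
t - (-7256 + f(145)) = -1/113 - (-7256 - 39) = -1/113 - 1*(-7295) = -1/113 + 7295 = 824334/113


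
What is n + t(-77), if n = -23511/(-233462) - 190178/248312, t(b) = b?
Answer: -1125590078973/14492854036 ≈ -77.665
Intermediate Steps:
n = -9640318201/14492854036 (n = -23511*(-1/233462) - 190178*1/248312 = 23511/233462 - 95089/124156 = -9640318201/14492854036 ≈ -0.66518)
n + t(-77) = -9640318201/14492854036 - 77 = -1125590078973/14492854036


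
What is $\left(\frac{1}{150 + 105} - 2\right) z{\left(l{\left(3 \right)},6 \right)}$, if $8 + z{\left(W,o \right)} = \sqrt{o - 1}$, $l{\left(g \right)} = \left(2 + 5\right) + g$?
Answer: $\frac{4072}{255} - \frac{509 \sqrt{5}}{255} \approx 11.505$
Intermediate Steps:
$l{\left(g \right)} = 7 + g$
$z{\left(W,o \right)} = -8 + \sqrt{-1 + o}$ ($z{\left(W,o \right)} = -8 + \sqrt{o - 1} = -8 + \sqrt{-1 + o}$)
$\left(\frac{1}{150 + 105} - 2\right) z{\left(l{\left(3 \right)},6 \right)} = \left(\frac{1}{150 + 105} - 2\right) \left(-8 + \sqrt{-1 + 6}\right) = \left(\frac{1}{255} - 2\right) \left(-8 + \sqrt{5}\right) = - \frac{509 \left(-8 + \sqrt{5}\right)}{255} = \frac{4072}{255} - \frac{509 \sqrt{5}}{255}$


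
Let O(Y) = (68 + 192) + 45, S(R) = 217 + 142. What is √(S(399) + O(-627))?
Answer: 2*√166 ≈ 25.768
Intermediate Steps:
S(R) = 359
O(Y) = 305 (O(Y) = 260 + 45 = 305)
√(S(399) + O(-627)) = √(359 + 305) = √664 = 2*√166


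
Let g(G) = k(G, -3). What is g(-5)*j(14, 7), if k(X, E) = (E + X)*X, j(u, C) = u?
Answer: 560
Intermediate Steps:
k(X, E) = X*(E + X)
g(G) = G*(-3 + G)
g(-5)*j(14, 7) = -5*(-3 - 5)*14 = -5*(-8)*14 = 40*14 = 560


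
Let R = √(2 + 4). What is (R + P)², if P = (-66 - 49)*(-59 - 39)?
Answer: (11270 + √6)² ≈ 1.2707e+8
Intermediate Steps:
P = 11270 (P = -115*(-98) = 11270)
R = √6 ≈ 2.4495
(R + P)² = (√6 + 11270)² = (11270 + √6)²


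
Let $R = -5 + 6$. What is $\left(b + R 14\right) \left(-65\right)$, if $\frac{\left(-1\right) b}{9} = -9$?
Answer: $-6175$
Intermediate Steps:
$b = 81$ ($b = \left(-9\right) \left(-9\right) = 81$)
$R = 1$
$\left(b + R 14\right) \left(-65\right) = \left(81 + 1 \cdot 14\right) \left(-65\right) = \left(81 + 14\right) \left(-65\right) = 95 \left(-65\right) = -6175$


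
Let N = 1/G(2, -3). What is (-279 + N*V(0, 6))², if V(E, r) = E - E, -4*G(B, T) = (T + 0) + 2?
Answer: 77841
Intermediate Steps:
G(B, T) = -½ - T/4 (G(B, T) = -((T + 0) + 2)/4 = -(T + 2)/4 = -(2 + T)/4 = -½ - T/4)
V(E, r) = 0
N = 4 (N = 1/(-½ - ¼*(-3)) = 1/(-½ + ¾) = 1/(¼) = 4)
(-279 + N*V(0, 6))² = (-279 + 4*0)² = (-279 + 0)² = (-279)² = 77841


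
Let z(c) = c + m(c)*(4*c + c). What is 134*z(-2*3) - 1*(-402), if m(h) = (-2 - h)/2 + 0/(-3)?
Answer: -8442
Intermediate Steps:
m(h) = -1 - h/2 (m(h) = (-2 - h)*(½) + 0*(-⅓) = (-1 - h/2) + 0 = -1 - h/2)
z(c) = c + 5*c*(-1 - c/2) (z(c) = c + (-1 - c/2)*(4*c + c) = c + (-1 - c/2)*(5*c) = c + 5*c*(-1 - c/2))
134*z(-2*3) - 1*(-402) = 134*(-(-2*3)*(8 + 5*(-2*3))/2) - 1*(-402) = 134*(-½*(-6)*(8 + 5*(-6))) + 402 = 134*(-½*(-6)*(8 - 30)) + 402 = 134*(-½*(-6)*(-22)) + 402 = 134*(-66) + 402 = -8844 + 402 = -8442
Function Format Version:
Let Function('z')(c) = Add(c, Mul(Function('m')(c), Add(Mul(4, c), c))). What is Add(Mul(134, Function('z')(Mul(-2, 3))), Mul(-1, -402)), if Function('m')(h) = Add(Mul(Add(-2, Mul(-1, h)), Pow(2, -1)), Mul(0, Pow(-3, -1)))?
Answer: -8442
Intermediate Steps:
Function('m')(h) = Add(-1, Mul(Rational(-1, 2), h)) (Function('m')(h) = Add(Mul(Add(-2, Mul(-1, h)), Rational(1, 2)), Mul(0, Rational(-1, 3))) = Add(Add(-1, Mul(Rational(-1, 2), h)), 0) = Add(-1, Mul(Rational(-1, 2), h)))
Function('z')(c) = Add(c, Mul(5, c, Add(-1, Mul(Rational(-1, 2), c)))) (Function('z')(c) = Add(c, Mul(Add(-1, Mul(Rational(-1, 2), c)), Add(Mul(4, c), c))) = Add(c, Mul(Add(-1, Mul(Rational(-1, 2), c)), Mul(5, c))) = Add(c, Mul(5, c, Add(-1, Mul(Rational(-1, 2), c)))))
Add(Mul(134, Function('z')(Mul(-2, 3))), Mul(-1, -402)) = Add(Mul(134, Mul(Rational(-1, 2), Mul(-2, 3), Add(8, Mul(5, Mul(-2, 3))))), Mul(-1, -402)) = Add(Mul(134, Mul(Rational(-1, 2), -6, Add(8, Mul(5, -6)))), 402) = Add(Mul(134, Mul(Rational(-1, 2), -6, Add(8, -30))), 402) = Add(Mul(134, Mul(Rational(-1, 2), -6, -22)), 402) = Add(Mul(134, -66), 402) = Add(-8844, 402) = -8442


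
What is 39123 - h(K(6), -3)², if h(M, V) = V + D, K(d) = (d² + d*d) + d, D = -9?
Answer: 38979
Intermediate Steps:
K(d) = d + 2*d² (K(d) = (d² + d²) + d = 2*d² + d = d + 2*d²)
h(M, V) = -9 + V (h(M, V) = V - 9 = -9 + V)
39123 - h(K(6), -3)² = 39123 - (-9 - 3)² = 39123 - 1*(-12)² = 39123 - 1*144 = 39123 - 144 = 38979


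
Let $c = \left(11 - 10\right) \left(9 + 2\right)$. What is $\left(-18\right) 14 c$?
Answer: $-2772$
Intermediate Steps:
$c = 11$ ($c = 1 \cdot 11 = 11$)
$\left(-18\right) 14 c = \left(-18\right) 14 \cdot 11 = \left(-252\right) 11 = -2772$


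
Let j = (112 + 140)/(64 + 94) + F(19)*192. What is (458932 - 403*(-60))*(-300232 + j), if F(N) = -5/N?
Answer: -217749051301936/1501 ≈ -1.4507e+11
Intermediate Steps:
j = -73446/1501 (j = (112 + 140)/(64 + 94) - 5/19*192 = 252/158 - 5*1/19*192 = 252*(1/158) - 5/19*192 = 126/79 - 960/19 = -73446/1501 ≈ -48.931)
(458932 - 403*(-60))*(-300232 + j) = (458932 - 403*(-60))*(-300232 - 73446/1501) = (458932 + 24180)*(-450721678/1501) = 483112*(-450721678/1501) = -217749051301936/1501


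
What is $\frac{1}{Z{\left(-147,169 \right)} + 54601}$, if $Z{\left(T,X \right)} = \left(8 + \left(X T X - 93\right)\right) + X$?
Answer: $- \frac{1}{4143782} \approx -2.4133 \cdot 10^{-7}$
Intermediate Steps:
$Z{\left(T,X \right)} = -85 + X + T X^{2}$ ($Z{\left(T,X \right)} = \left(8 + \left(T X X - 93\right)\right) + X = \left(8 + \left(T X^{2} - 93\right)\right) + X = \left(8 + \left(-93 + T X^{2}\right)\right) + X = \left(-85 + T X^{2}\right) + X = -85 + X + T X^{2}$)
$\frac{1}{Z{\left(-147,169 \right)} + 54601} = \frac{1}{\left(-85 + 169 - 147 \cdot 169^{2}\right) + 54601} = \frac{1}{\left(-85 + 169 - 4198467\right) + 54601} = \frac{1}{-4198383 + 54601} = \frac{1}{-4143782} = - \frac{1}{4143782}$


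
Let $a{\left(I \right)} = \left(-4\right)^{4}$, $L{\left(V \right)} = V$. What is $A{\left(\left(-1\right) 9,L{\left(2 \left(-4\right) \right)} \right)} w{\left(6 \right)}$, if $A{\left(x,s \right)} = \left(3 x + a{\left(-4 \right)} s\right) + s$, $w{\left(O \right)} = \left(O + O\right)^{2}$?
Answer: $-299952$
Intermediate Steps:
$w{\left(O \right)} = 4 O^{2}$ ($w{\left(O \right)} = \left(2 O\right)^{2} = 4 O^{2}$)
$a{\left(I \right)} = 256$
$A{\left(x,s \right)} = 3 x + 257 s$ ($A{\left(x,s \right)} = \left(3 x + 256 s\right) + s = 3 x + 257 s$)
$A{\left(\left(-1\right) 9,L{\left(2 \left(-4\right) \right)} \right)} w{\left(6 \right)} = \left(3 \left(\left(-1\right) 9\right) + 257 \cdot 2 \left(-4\right)\right) 4 \cdot 6^{2} = \left(3 \left(-9\right) + 257 \left(-8\right)\right) 4 \cdot 36 = \left(-27 - 2056\right) 144 = \left(-2083\right) 144 = -299952$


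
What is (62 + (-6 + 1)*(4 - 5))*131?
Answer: 8777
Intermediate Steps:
(62 + (-6 + 1)*(4 - 5))*131 = (62 - 5*(-1))*131 = (62 + 5)*131 = 67*131 = 8777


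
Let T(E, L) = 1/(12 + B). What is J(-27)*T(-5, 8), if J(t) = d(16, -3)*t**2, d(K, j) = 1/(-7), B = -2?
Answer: -729/70 ≈ -10.414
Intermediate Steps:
d(K, j) = -1/7
J(t) = -t**2/7
T(E, L) = 1/10 (T(E, L) = 1/(12 - 2) = 1/10)
J(-27)*T(-5, 8) = -1/7*(-27)**2*(1/10) = -1/7*729*(1/10) = -729/7*1/10 = -729/70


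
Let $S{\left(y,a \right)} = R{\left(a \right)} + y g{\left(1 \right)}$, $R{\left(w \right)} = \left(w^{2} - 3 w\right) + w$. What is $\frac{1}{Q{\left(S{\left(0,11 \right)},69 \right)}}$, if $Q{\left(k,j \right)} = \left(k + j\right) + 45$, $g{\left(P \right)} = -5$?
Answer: $\frac{1}{213} \approx 0.0046948$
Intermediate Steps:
$R{\left(w \right)} = w^{2} - 2 w$
$S{\left(y,a \right)} = - 5 y + a \left(-2 + a\right)$ ($S{\left(y,a \right)} = a \left(-2 + a\right) + y \left(-5\right) = a \left(-2 + a\right) - 5 y = - 5 y + a \left(-2 + a\right)$)
$Q{\left(k,j \right)} = 45 + j + k$ ($Q{\left(k,j \right)} = \left(j + k\right) + 45 = 45 + j + k$)
$\frac{1}{Q{\left(S{\left(0,11 \right)},69 \right)}} = \frac{1}{45 + 69 + \left(\left(-5\right) 0 + 11 \left(-2 + 11\right)\right)} = \frac{1}{45 + 69 + \left(0 + 11 \cdot 9\right)} = \frac{1}{45 + 69 + \left(0 + 99\right)} = \frac{1}{45 + 69 + 99} = \frac{1}{213}$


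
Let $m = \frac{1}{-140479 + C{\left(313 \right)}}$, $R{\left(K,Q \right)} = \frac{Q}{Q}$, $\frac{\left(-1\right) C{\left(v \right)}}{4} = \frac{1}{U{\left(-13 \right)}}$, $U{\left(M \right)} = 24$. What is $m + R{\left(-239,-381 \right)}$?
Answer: $\frac{842869}{842875} \approx 0.99999$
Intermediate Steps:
$C{\left(v \right)} = - \frac{1}{6}$ ($C{\left(v \right)} = - \frac{4}{24} = \left(-4\right) \frac{1}{24} = - \frac{1}{6}$)
$R{\left(K,Q \right)} = 1$
$m = - \frac{6}{842875}$ ($m = \frac{1}{-140479 - \frac{1}{6}} = \frac{1}{- \frac{842875}{6}} = - \frac{6}{842875} \approx -7.1185 \cdot 10^{-6}$)
$m + R{\left(-239,-381 \right)} = - \frac{6}{842875} + 1 = \frac{842869}{842875}$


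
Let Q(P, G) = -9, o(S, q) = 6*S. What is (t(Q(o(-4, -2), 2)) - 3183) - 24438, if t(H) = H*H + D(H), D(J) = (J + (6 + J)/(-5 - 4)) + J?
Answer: -82673/3 ≈ -27558.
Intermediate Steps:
D(J) = -⅔ + 17*J/9 (D(J) = (J + (6 + J)/(-9)) + J = (J + (6 + J)*(-⅑)) + J = (J + (-⅔ - J/9)) + J = (-⅔ + 8*J/9) + J = -⅔ + 17*J/9)
t(H) = -⅔ + H² + 17*H/9 (t(H) = H*H + (-⅔ + 17*H/9) = H² + (-⅔ + 17*H/9) = -⅔ + H² + 17*H/9)
(t(Q(o(-4, -2), 2)) - 3183) - 24438 = ((-⅔ + (-9)² + (17/9)*(-9)) - 3183) - 24438 = ((-⅔ + 81 - 17) - 3183) - 24438 = (190/3 - 3183) - 24438 = -9359/3 - 24438 = -82673/3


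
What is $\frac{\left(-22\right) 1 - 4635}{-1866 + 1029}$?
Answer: $\frac{4657}{837} \approx 5.5639$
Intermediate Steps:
$\frac{\left(-22\right) 1 - 4635}{-1866 + 1029} = \frac{-22 - 4635}{-837} = \left(-4657\right) \left(- \frac{1}{837}\right) = \frac{4657}{837}$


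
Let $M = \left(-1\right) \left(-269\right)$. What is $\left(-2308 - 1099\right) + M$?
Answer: $-3138$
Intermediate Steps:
$M = 269$
$\left(-2308 - 1099\right) + M = \left(-2308 - 1099\right) + 269 = -3407 + 269 = -3138$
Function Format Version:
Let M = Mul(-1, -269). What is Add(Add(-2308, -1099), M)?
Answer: -3138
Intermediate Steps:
M = 269
Add(Add(-2308, -1099), M) = Add(Add(-2308, -1099), 269) = Add(-3407, 269) = -3138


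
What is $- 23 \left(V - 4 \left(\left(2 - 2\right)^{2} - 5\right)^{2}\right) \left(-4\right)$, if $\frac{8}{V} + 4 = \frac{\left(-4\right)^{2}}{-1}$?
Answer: $- \frac{46184}{5} \approx -9236.8$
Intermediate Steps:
$V = - \frac{2}{5}$ ($V = \frac{8}{-4 + \frac{\left(-4\right)^{2}}{-1}} = \frac{8}{-4 + 16 \left(-1\right)} = \frac{8}{-4 - 16} = \frac{8}{-20} = 8 \left(- \frac{1}{20}\right) = - \frac{2}{5} \approx -0.4$)
$- 23 \left(V - 4 \left(\left(2 - 2\right)^{2} - 5\right)^{2}\right) \left(-4\right) = - 23 \left(- \frac{2}{5} - 4 \left(\left(2 - 2\right)^{2} - 5\right)^{2}\right) \left(-4\right) = - 23 \left(- \frac{2}{5} - 4 \left(0^{2} - 5\right)^{2}\right) \left(-4\right) = - 23 \left(- \frac{2}{5} - 4 \left(0 - 5\right)^{2}\right) \left(-4\right) = - 23 \left(- \frac{2}{5} - 4 \left(-5\right)^{2}\right) \left(-4\right) = - 23 \left(- \frac{2}{5} - 100\right) \left(-4\right) = \left(-23\right) \left(- \frac{502}{5}\right) \left(-4\right) = \frac{11546}{5} \left(-4\right) = - \frac{46184}{5}$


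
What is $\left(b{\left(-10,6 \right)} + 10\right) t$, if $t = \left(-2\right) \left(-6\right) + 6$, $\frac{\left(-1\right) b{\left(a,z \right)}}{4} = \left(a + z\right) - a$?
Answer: $-252$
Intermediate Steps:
$b{\left(a,z \right)} = - 4 z$ ($b{\left(a,z \right)} = - 4 \left(\left(a + z\right) - a\right) = - 4 z$)
$t = 18$ ($t = 12 + 6 = 18$)
$\left(b{\left(-10,6 \right)} + 10\right) t = \left(\left(-4\right) 6 + 10\right) 18 = \left(-24 + 10\right) 18 = \left(-14\right) 18 = -252$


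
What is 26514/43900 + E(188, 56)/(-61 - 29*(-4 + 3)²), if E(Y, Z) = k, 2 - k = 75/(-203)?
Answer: 11582372/20051325 ≈ 0.57764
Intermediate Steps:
k = 481/203 (k = 2 - 75/(-203) = 2 - 75*(-1)/203 = 2 - 1*(-75/203) = 2 + 75/203 = 481/203 ≈ 2.3695)
E(Y, Z) = 481/203
26514/43900 + E(188, 56)/(-61 - 29*(-4 + 3)²) = 26514/43900 + 481/(203*(-61 - 29*(-4 + 3)²)) = 26514*(1/43900) + 481/(203*(-61 - 29*(-1)²)) = 13257/21950 + 481/(203*(-61 - 29*1)) = 13257/21950 + 481/(203*(-61 - 29)) = 13257/21950 + (481/203)/(-90) = 13257/21950 + (481/203)*(-1/90) = 13257/21950 - 481/18270 = 11582372/20051325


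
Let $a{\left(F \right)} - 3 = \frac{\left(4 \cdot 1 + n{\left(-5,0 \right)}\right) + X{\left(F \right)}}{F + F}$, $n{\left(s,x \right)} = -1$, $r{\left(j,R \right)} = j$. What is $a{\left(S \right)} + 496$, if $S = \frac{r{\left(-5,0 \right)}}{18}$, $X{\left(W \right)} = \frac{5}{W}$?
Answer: $526$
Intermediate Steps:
$S = - \frac{5}{18} \approx -0.27778$
$a{\left(F \right)} = 3 + \frac{3 + \frac{5}{F}}{2 F}$ ($a{\left(F \right)} = 3 + \frac{\left(4 \cdot 1 - 1\right) + \frac{5}{F}}{F + F} = 3 + \frac{\left(4 - 1\right) + \frac{5}{F}}{2 F} = 3 + \left(3 + \frac{5}{F}\right) \frac{1}{2 F} = 3 + \frac{3 + \frac{5}{F}}{2 F}$)
$a{\left(S \right)} + 496 = \left(3 + \frac{3}{2 \left(- \frac{5}{18}\right)} + \frac{5}{2 \cdot \frac{25}{324}}\right) + 496 = \left(3 + \frac{3}{2} \left(- \frac{18}{5}\right) + \frac{5}{2} \cdot \frac{324}{25}\right) + 496 = \left(3 - \frac{27}{5} + \frac{162}{5}\right) + 496 = 30 + 496 = 526$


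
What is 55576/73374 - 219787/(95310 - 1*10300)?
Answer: -5701067789/3118761870 ≈ -1.8280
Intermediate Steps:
55576/73374 - 219787/(95310 - 1*10300) = 55576*(1/73374) - 219787/(95310 - 10300) = 27788/36687 - 219787/85010 = -5701067789/3118761870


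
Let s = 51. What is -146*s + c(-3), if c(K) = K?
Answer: -7449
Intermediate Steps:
-146*s + c(-3) = -146*51 - 3 = -7446 - 3 = -7449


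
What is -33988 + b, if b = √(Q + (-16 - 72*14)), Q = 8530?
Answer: -33988 + 3*√834 ≈ -33901.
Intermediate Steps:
b = 3*√834 (b = √(8530 + (-16 - 72*14)) = √(8530 + (-16 - 1008)) = √(8530 - 1024) = √7506 = 3*√834 ≈ 86.637)
-33988 + b = -33988 + 3*√834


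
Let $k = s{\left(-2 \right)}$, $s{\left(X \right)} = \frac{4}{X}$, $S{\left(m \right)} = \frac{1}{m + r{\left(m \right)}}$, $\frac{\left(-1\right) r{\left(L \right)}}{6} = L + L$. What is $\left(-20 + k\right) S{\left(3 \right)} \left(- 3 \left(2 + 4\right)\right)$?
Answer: $-12$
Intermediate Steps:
$r{\left(L \right)} = - 12 L$ ($r{\left(L \right)} = - 6 \left(L + L\right) = - 6 \cdot 2 L = - 12 L$)
$S{\left(m \right)} = - \frac{1}{11 m}$ ($S{\left(m \right)} = \frac{1}{m - 12 m} = \frac{1}{\left(-11\right) m} = - \frac{1}{11 m}$)
$k = -2$ ($k = \frac{4}{-2} = 4 \left(- \frac{1}{2}\right) = -2$)
$\left(-20 + k\right) S{\left(3 \right)} \left(- 3 \left(2 + 4\right)\right) = \left(-20 - 2\right) \left(- \frac{1}{11 \cdot 3}\right) \left(- 3 \left(2 + 4\right)\right) = - 22 \left(\left(- \frac{1}{11}\right) \frac{1}{3}\right) \left(\left(-3\right) 6\right) = \left(-22\right) \left(- \frac{1}{33}\right) \left(-18\right) = \frac{2}{3} \left(-18\right) = -12$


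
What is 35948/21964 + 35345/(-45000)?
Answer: 2214059/2601000 ≈ 0.85123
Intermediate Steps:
35948/21964 + 35345/(-45000) = 35948*(1/21964) + 35345*(-1/45000) = 473/289 - 7069/9000 = 2214059/2601000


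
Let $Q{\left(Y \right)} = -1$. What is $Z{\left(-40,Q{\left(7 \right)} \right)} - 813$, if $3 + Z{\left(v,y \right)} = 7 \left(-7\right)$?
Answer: $-865$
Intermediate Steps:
$Z{\left(v,y \right)} = -52$ ($Z{\left(v,y \right)} = -3 + 7 \left(-7\right) = -3 - 49 = -52$)
$Z{\left(-40,Q{\left(7 \right)} \right)} - 813 = -52 - 813 = -865$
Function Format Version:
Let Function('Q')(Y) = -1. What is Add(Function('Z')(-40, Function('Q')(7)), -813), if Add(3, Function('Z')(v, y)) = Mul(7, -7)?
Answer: -865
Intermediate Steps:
Function('Z')(v, y) = -52 (Function('Z')(v, y) = Add(-3, Mul(7, -7)) = Add(-3, -49) = -52)
Add(Function('Z')(-40, Function('Q')(7)), -813) = Add(-52, -813) = -865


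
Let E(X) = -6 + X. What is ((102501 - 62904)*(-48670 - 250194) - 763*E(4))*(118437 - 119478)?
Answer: 12319315049562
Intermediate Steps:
((102501 - 62904)*(-48670 - 250194) - 763*E(4))*(118437 - 119478) = ((102501 - 62904)*(-48670 - 250194) - 763*(-6 + 4))*(118437 - 119478) = (39597*(-298864) - 763*(-2))*(-1041) = (-11834117808 + 1526)*(-1041) = -11834116282*(-1041) = 12319315049562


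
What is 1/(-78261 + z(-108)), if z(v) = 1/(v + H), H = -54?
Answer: -162/12678283 ≈ -1.2778e-5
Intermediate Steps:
z(v) = 1/(-54 + v) (z(v) = 1/(v - 54) = 1/(-54 + v))
1/(-78261 + z(-108)) = 1/(-78261 + 1/(-54 - 108)) = 1/(-78261 + 1/(-162)) = 1/(-78261 - 1/162) = 1/(-12678283/162) = -162/12678283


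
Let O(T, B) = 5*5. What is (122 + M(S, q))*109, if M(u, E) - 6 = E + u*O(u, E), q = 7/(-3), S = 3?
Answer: 65618/3 ≈ 21873.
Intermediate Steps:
O(T, B) = 25
q = -7/3 (q = 7*(-⅓) = -7/3 ≈ -2.3333)
M(u, E) = 6 + E + 25*u (M(u, E) = 6 + (E + u*25) = 6 + (E + 25*u) = 6 + E + 25*u)
(122 + M(S, q))*109 = (122 + (6 - 7/3 + 25*3))*109 = (122 + (6 - 7/3 + 75))*109 = (122 + 236/3)*109 = (602/3)*109 = 65618/3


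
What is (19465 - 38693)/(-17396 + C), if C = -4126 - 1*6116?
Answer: 9614/13819 ≈ 0.69571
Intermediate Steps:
C = -10242 (C = -4126 - 6116 = -10242)
(19465 - 38693)/(-17396 + C) = (19465 - 38693)/(-17396 - 10242) = -19228/(-27638) = -19228*(-1/27638) = 9614/13819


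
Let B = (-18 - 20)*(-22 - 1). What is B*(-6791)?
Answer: -5935334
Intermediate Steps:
B = 874 (B = -38*(-23) = 874)
B*(-6791) = 874*(-6791) = -5935334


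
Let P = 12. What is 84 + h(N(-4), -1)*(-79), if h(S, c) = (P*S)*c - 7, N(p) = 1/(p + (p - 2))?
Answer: 2711/5 ≈ 542.20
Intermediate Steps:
N(p) = 1/(-2 + 2*p) (N(p) = 1/(p + (-2 + p)) = 1/(-2 + 2*p))
h(S, c) = -7 + 12*S*c (h(S, c) = (12*S)*c - 7 = 12*S*c - 7 = -7 + 12*S*c)
84 + h(N(-4), -1)*(-79) = 84 + (-7 + 12*(1/(2*(-1 - 4)))*(-1))*(-79) = 84 + (-7 + 12*((½)/(-5))*(-1))*(-79) = 84 + (-7 + 12*((½)*(-⅕))*(-1))*(-79) = 84 + (-7 + 12*(-⅒)*(-1))*(-79) = 84 + (-7 + 6/5)*(-79) = 84 - 29/5*(-79) = 84 + 2291/5 = 2711/5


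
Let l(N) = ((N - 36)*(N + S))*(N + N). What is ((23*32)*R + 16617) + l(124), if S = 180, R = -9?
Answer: 6644489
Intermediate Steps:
l(N) = 2*N*(-36 + N)*(180 + N) (l(N) = ((N - 36)*(N + 180))*(N + N) = ((-36 + N)*(180 + N))*(2*N) = 2*N*(-36 + N)*(180 + N))
((23*32)*R + 16617) + l(124) = ((23*32)*(-9) + 16617) + 2*124*(-6480 + 124**2 + 144*124) = (736*(-9) + 16617) + 2*124*(-6480 + 15376 + 17856) = (-6624 + 16617) + 2*124*26752 = 9993 + 6634496 = 6644489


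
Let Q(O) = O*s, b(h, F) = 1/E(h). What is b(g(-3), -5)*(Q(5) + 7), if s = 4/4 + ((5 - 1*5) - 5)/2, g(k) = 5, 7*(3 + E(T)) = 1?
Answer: 7/40 ≈ 0.17500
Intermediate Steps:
E(T) = -20/7 (E(T) = -3 + (⅐)*1 = -3 + ⅐ = -20/7)
b(h, F) = -7/20 (b(h, F) = 1/(-20/7) = -7/20)
s = -3/2 (s = 4*(¼) + ((5 - 5) - 5)*(½) = 1 + (0 - 5)*(½) = 1 - 5*½ = 1 - 5/2 = -3/2 ≈ -1.5000)
Q(O) = -3*O/2 (Q(O) = O*(-3/2) = -3*O/2)
b(g(-3), -5)*(Q(5) + 7) = -7*(-3/2*5 + 7)/20 = -7*(-15/2 + 7)/20 = -7/20*(-½) = 7/40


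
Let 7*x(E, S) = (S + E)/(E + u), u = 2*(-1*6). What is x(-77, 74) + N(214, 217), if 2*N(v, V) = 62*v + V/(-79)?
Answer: 652876439/98434 ≈ 6632.6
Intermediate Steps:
u = -12 (u = 2*(-6) = -12)
x(E, S) = (E + S)/(7*(-12 + E)) (x(E, S) = ((S + E)/(E - 12))/7 = ((E + S)/(-12 + E))/7 = (E + S)/(7*(-12 + E)))
N(v, V) = 31*v - V/158 (N(v, V) = (62*v + V/(-79))/2 = (62*v + V*(-1/79))/2 = (62*v - V/79)/2 = 31*v - V/158)
x(-77, 74) + N(214, 217) = (-77 + 74)/(7*(-12 - 77)) + (31*214 - 1/158*217) = (⅐)*(-3)/(-89) + (6634 - 217/158) = (⅐)*(-1/89)*(-3) + 1047955/158 = 3/623 + 1047955/158 = 652876439/98434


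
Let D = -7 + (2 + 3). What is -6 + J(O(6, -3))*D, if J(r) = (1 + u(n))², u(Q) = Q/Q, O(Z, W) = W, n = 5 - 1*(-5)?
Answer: -14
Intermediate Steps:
n = 10 (n = 5 + 5 = 10)
u(Q) = 1
J(r) = 4 (J(r) = (1 + 1)² = 2² = 4)
D = -2 (D = -7 + 5 = -2)
-6 + J(O(6, -3))*D = -6 + 4*(-2) = -6 - 8 = -14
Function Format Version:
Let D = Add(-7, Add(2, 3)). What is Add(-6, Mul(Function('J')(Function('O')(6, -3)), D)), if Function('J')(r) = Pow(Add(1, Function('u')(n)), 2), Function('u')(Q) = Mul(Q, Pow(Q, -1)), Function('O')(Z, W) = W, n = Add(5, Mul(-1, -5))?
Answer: -14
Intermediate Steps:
n = 10 (n = Add(5, 5) = 10)
Function('u')(Q) = 1
Function('J')(r) = 4 (Function('J')(r) = Pow(Add(1, 1), 2) = Pow(2, 2) = 4)
D = -2 (D = Add(-7, 5) = -2)
Add(-6, Mul(Function('J')(Function('O')(6, -3)), D)) = Add(-6, Mul(4, -2)) = Add(-6, -8) = -14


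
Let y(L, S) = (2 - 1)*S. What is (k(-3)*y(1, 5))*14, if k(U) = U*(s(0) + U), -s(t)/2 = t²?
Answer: 630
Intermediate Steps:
y(L, S) = S (y(L, S) = 1*S = S)
s(t) = -2*t²
k(U) = U² (k(U) = U*(-2*0² + U) = U*(-2*0 + U) = U*(0 + U) = U*U = U²)
(k(-3)*y(1, 5))*14 = ((-3)²*5)*14 = (9*5)*14 = 45*14 = 630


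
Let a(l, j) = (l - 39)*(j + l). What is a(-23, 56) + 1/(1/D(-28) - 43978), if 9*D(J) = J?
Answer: -2519430106/1231393 ≈ -2046.0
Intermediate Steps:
a(l, j) = (-39 + l)*(j + l)
D(J) = J/9
a(-23, 56) + 1/(1/D(-28) - 43978) = ((-23)**2 - 39*56 - 39*(-23) + 56*(-23)) + 1/(1/((1/9)*(-28)) - 43978) = (529 - 2184 + 897 - 1288) + 1/(1/(-28/9) - 43978) = -2046 + 1/(-9/28 - 43978) = -2046 + 1/(-1231393/28) = -2046 - 28/1231393 = -2519430106/1231393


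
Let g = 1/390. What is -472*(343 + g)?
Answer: -31569956/195 ≈ -1.6190e+5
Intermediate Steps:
g = 1/390 ≈ 0.0025641
-472*(343 + g) = -472*(343 + 1/390) = -472*133771/390 = -31569956/195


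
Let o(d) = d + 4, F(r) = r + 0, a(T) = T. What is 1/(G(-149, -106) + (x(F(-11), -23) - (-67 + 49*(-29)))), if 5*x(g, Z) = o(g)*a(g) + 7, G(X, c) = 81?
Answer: 5/7929 ≈ 0.00063060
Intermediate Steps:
F(r) = r
o(d) = 4 + d
x(g, Z) = 7/5 + g*(4 + g)/5 (x(g, Z) = ((4 + g)*g + 7)/5 = (g*(4 + g) + 7)/5 = (7 + g*(4 + g))/5 = 7/5 + g*(4 + g)/5)
1/(G(-149, -106) + (x(F(-11), -23) - (-67 + 49*(-29)))) = 1/(81 + ((7/5 + (1/5)*(-11)*(4 - 11)) - (-67 + 49*(-29)))) = 1/(81 + ((7/5 + (1/5)*(-11)*(-7)) - (-67 - 1421))) = 1/(81 + ((7/5 + 77/5) - 1*(-1488))) = 1/(81 + (84/5 + 1488)) = 1/(81 + 7524/5) = 1/(7929/5) = 5/7929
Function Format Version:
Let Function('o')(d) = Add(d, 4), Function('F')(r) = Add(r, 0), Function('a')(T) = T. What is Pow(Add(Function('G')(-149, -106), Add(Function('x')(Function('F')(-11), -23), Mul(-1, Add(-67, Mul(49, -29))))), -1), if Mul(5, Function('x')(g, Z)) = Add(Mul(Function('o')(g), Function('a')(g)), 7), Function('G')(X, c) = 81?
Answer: Rational(5, 7929) ≈ 0.00063060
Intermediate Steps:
Function('F')(r) = r
Function('o')(d) = Add(4, d)
Function('x')(g, Z) = Add(Rational(7, 5), Mul(Rational(1, 5), g, Add(4, g))) (Function('x')(g, Z) = Mul(Rational(1, 5), Add(Mul(Add(4, g), g), 7)) = Mul(Rational(1, 5), Add(Mul(g, Add(4, g)), 7)) = Mul(Rational(1, 5), Add(7, Mul(g, Add(4, g)))) = Add(Rational(7, 5), Mul(Rational(1, 5), g, Add(4, g))))
Pow(Add(Function('G')(-149, -106), Add(Function('x')(Function('F')(-11), -23), Mul(-1, Add(-67, Mul(49, -29))))), -1) = Pow(Add(81, Add(Add(Rational(7, 5), Mul(Rational(1, 5), -11, Add(4, -11))), Mul(-1, Add(-67, Mul(49, -29))))), -1) = Pow(Add(81, Add(Add(Rational(7, 5), Mul(Rational(1, 5), -11, -7)), Mul(-1, Add(-67, -1421)))), -1) = Pow(Add(81, Add(Add(Rational(7, 5), Rational(77, 5)), Mul(-1, -1488))), -1) = Pow(Add(81, Add(Rational(84, 5), 1488)), -1) = Pow(Add(81, Rational(7524, 5)), -1) = Pow(Rational(7929, 5), -1) = Rational(5, 7929)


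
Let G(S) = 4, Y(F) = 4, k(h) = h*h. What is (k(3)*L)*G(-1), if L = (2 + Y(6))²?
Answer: 1296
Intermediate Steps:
k(h) = h²
L = 36 (L = (2 + 4)² = 6² = 36)
(k(3)*L)*G(-1) = (3²*36)*4 = (9*36)*4 = 324*4 = 1296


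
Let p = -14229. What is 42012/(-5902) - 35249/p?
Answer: -194874575/41989779 ≈ -4.6410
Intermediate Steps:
42012/(-5902) - 35249/p = 42012/(-5902) - 35249/(-14229) = 42012*(-1/5902) - 35249*(-1/14229) = -21006/2951 + 35249/14229 = -194874575/41989779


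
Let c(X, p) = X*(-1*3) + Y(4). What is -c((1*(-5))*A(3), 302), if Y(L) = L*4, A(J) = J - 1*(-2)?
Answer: -91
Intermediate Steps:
A(J) = 2 + J (A(J) = J + 2 = 2 + J)
Y(L) = 4*L
c(X, p) = 16 - 3*X (c(X, p) = X*(-1*3) + 4*4 = X*(-3) + 16 = -3*X + 16 = 16 - 3*X)
-c((1*(-5))*A(3), 302) = -(16 - 3*1*(-5)*(2 + 3)) = -(16 - (-15)*5) = -(16 - 3*(-25)) = -(16 + 75) = -1*91 = -91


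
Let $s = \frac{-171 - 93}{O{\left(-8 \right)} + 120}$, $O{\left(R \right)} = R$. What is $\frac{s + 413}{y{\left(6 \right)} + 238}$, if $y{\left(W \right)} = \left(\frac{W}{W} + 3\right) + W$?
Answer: $\frac{5749}{3472} \approx 1.6558$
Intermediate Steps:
$s = - \frac{33}{14}$ ($s = \frac{-171 - 93}{-8 + 120} = - \frac{264}{112} = \left(-264\right) \frac{1}{112} = - \frac{33}{14} \approx -2.3571$)
$y{\left(W \right)} = 4 + W$ ($y{\left(W \right)} = \left(1 + 3\right) + W = 4 + W$)
$\frac{s + 413}{y{\left(6 \right)} + 238} = \frac{- \frac{33}{14} + 413}{\left(4 + 6\right) + 238} = \frac{5749}{14 \left(10 + 238\right)} = \frac{5749}{14 \cdot 248} = \frac{5749}{14} \cdot \frac{1}{248} = \frac{5749}{3472}$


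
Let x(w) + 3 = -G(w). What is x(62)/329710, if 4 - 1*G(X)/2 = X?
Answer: 113/329710 ≈ 0.00034273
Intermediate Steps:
G(X) = 8 - 2*X
x(w) = -11 + 2*w (x(w) = -3 - (8 - 2*w) = -3 + (-8 + 2*w) = -11 + 2*w)
x(62)/329710 = (-11 + 2*62)/329710 = (-11 + 124)*(1/329710) = 113*(1/329710) = 113/329710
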